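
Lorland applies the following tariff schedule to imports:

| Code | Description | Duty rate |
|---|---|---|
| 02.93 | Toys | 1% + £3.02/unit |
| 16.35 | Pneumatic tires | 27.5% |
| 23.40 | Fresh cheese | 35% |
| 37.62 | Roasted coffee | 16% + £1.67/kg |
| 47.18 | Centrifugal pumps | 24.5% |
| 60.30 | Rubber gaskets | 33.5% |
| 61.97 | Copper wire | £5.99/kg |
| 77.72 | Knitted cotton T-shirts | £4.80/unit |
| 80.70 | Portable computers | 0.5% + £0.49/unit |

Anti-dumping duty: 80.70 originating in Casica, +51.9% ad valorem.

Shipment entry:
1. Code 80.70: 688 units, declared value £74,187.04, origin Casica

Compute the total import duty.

Line 1 (80.70, Casica, 688 units, £74,187.04):
Base rate for 80.70 is 0.5% + £0.49/unit.
Additional duty on 80.70 from Casica: +51.9%. Applied ad valorem rate: 0.5% + 51.9% = 52.4%.
Duty = £74,187.04 × 52.4% + 688 × £0.49 = £39,211.13.

£39,211.13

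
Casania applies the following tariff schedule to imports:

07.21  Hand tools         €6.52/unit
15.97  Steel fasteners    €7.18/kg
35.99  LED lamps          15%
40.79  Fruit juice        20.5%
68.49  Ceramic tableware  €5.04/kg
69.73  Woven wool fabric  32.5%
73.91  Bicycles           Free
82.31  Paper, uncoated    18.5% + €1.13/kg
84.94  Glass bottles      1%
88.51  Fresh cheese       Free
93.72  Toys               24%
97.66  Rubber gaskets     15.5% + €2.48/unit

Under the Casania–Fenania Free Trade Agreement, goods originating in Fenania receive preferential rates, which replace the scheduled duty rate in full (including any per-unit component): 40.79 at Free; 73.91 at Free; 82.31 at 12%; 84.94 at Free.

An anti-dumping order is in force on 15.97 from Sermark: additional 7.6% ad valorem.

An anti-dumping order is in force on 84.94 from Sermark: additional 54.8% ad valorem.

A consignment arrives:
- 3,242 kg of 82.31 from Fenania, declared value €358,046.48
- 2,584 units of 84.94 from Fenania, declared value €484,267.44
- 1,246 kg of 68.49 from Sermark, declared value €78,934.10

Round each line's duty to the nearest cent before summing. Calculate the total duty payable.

Line 1 (82.31, Fenania, 3,242 kg, €358,046.48):
Base rate for 82.31 is 18.5% + €1.13/kg.
Origin Fenania qualifies under the Casania–Fenania agreement and 82.31 is covered: preferential rate 12% applies instead.
Duty = €358,046.48 × 12% = €42,965.58.
Line 2 (84.94, Fenania, 2,584 units, €484,267.44):
Base rate for 84.94 is 1%.
Origin Fenania qualifies under the Casania–Fenania agreement and 84.94 is covered: preferential rate Free applies instead.
The additional-duty order on 84.94 targets Sermark, not Fenania; it does not apply.
Duty = €484,267.44 × 0% = €0.00.
Line 3 (68.49, Sermark, 1,246 kg, €78,934.10):
Base rate for 68.49 is €5.04/kg.
Duty = 1,246 × €5.04 = €6,279.84.
Total = €42,965.58 + €0.00 + €6,279.84 = €49,245.42.

€49,245.42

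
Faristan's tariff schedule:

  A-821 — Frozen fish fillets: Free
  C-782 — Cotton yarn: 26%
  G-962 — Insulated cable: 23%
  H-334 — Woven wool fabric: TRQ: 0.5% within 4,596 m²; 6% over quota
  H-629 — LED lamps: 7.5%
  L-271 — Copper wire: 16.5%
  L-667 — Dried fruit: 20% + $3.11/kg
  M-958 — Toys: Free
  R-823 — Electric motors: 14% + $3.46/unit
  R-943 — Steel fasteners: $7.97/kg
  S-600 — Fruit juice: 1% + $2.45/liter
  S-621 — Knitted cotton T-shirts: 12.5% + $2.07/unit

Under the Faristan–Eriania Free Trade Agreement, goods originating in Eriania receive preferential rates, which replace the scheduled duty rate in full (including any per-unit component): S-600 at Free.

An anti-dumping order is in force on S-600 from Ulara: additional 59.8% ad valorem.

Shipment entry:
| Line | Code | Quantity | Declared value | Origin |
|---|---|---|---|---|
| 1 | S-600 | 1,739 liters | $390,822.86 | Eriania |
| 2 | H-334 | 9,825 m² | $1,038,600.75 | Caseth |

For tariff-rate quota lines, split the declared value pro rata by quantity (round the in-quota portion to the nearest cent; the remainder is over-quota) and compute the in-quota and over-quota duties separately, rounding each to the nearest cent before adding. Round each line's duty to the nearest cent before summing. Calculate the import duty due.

Line 1 (S-600, Eriania, 1,739 liters, $390,822.86):
Base rate for S-600 is 1% + $2.45/liter.
Origin Eriania qualifies under the Faristan–Eriania agreement and S-600 is covered: preferential rate Free applies instead.
The additional-duty order on S-600 targets Ulara, not Eriania; it does not apply.
Duty = $390,822.86 × 0% = $0.00.
Line 2 (H-334, Caseth, 9,825 m², $1,038,600.75):
Code H-334 is under a tariff-rate quota (threshold 4,596 m²). In-quota: 4,596 m² at 0.5%; over-quota: 5,229 m² at 6%.
Pro-rata value split: in-quota = $1,038,600.75 × 4,596/9,825 = $485,843.16; over-quota = $1,038,600.75 − $485,843.16 = $552,757.59.
In-quota duty = $485,843.16 × 0.5% = $2,429.22. Over-quota duty = $552,757.59 × 6% = $33,165.46.
Line duty = $2,429.22 + $33,165.46 = $35,594.68.
Total = $0.00 + $35,594.68 = $35,594.68.

$35,594.68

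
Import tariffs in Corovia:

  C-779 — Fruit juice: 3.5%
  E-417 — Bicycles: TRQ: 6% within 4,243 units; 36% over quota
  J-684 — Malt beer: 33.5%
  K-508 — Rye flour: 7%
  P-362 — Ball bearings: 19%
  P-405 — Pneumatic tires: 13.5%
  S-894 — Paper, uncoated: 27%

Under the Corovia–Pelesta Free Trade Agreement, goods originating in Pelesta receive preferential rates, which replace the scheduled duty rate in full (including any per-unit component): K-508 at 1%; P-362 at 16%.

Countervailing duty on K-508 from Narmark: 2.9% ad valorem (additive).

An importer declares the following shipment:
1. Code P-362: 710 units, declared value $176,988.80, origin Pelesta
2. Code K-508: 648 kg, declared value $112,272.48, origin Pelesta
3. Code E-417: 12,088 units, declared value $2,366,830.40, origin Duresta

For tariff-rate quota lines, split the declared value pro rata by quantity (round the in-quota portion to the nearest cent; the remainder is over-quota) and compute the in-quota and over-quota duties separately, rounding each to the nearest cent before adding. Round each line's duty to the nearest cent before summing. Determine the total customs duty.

Line 1 (P-362, Pelesta, 710 units, $176,988.80):
Base rate for P-362 is 19%.
Origin Pelesta qualifies under the Corovia–Pelesta agreement and P-362 is covered: preferential rate 16% applies instead.
Duty = $176,988.80 × 16% = $28,318.21.
Line 2 (K-508, Pelesta, 648 kg, $112,272.48):
Base rate for K-508 is 7%.
Origin Pelesta qualifies under the Corovia–Pelesta agreement and K-508 is covered: preferential rate 1% applies instead.
The additional-duty order on K-508 targets Narmark, not Pelesta; it does not apply.
Duty = $112,272.48 × 1% = $1,122.72.
Line 3 (E-417, Duresta, 12,088 units, $2,366,830.40):
Code E-417 is under a tariff-rate quota (threshold 4,243 units). In-quota: 4,243 units at 6%; over-quota: 7,845 units at 36%.
Pro-rata value split: in-quota = $2,366,830.40 × 4,243/12,088 = $830,779.40; over-quota = $2,366,830.40 − $830,779.40 = $1,536,051.00.
In-quota duty = $830,779.40 × 6% = $49,846.76. Over-quota duty = $1,536,051.00 × 36% = $552,978.36.
Line duty = $49,846.76 + $552,978.36 = $602,825.12.
Total = $28,318.21 + $1,122.72 + $602,825.12 = $632,266.05.

$632,266.05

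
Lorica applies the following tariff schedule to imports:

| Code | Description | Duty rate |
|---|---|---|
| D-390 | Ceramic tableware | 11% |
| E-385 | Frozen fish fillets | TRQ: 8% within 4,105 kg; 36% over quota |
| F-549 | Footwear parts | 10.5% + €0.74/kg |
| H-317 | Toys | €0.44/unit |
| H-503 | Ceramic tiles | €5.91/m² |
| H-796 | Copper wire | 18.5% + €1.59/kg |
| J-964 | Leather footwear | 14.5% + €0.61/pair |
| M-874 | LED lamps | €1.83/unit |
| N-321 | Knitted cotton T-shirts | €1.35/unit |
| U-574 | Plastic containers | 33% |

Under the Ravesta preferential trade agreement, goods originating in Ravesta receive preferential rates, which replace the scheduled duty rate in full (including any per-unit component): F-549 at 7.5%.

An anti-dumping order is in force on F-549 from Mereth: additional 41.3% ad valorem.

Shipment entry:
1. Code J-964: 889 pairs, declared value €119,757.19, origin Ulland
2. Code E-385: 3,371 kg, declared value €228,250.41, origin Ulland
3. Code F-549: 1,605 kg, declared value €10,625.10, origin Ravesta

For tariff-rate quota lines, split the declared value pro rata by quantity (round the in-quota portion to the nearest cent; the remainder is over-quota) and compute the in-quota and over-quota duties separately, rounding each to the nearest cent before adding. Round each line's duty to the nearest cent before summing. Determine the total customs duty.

€36,963.99

Line 1 (J-964, Ulland, 889 pairs, €119,757.19):
Base rate for J-964 is 14.5% + €0.61/pair.
Duty = €119,757.19 × 14.5% + 889 × €0.61 = €17,907.08.
Line 2 (E-385, Ulland, 3,371 kg, €228,250.41):
Code E-385 is under a tariff-rate quota (threshold 4,105 kg). Quantity 3,371 kg is within the quota, so the in-quota rate 8% applies to the full value.
Duty = €228,250.41 × 8% = €18,260.03.
Line 3 (F-549, Ravesta, 1,605 kg, €10,625.10):
Base rate for F-549 is 10.5% + €0.74/kg.
Origin Ravesta qualifies under the Lorica–Ravesta agreement and F-549 is covered: preferential rate 7.5% applies instead.
The additional-duty order on F-549 targets Mereth, not Ravesta; it does not apply.
Duty = €10,625.10 × 7.5% = €796.88.
Total = €17,907.08 + €18,260.03 + €796.88 = €36,963.99.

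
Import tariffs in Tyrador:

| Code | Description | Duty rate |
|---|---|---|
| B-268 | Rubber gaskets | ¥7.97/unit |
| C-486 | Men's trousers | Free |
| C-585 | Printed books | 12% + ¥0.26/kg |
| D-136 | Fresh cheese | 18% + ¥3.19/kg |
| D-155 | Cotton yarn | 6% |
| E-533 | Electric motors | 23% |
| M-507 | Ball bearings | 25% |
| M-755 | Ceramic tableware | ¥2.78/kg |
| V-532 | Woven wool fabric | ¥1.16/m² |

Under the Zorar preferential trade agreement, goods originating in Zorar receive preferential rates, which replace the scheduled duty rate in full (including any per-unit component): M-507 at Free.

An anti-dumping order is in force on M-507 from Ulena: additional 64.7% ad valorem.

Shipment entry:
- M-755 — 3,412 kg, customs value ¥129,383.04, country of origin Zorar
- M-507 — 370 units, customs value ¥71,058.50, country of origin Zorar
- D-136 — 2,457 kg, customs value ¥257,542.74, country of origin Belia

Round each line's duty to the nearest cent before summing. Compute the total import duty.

Line 1 (M-755, Zorar, 3,412 kg, ¥129,383.04):
Base rate for M-755 is ¥2.78/kg.
Origin Zorar is the FTA partner but M-755 is not on the preference list; base rate stands.
Duty = 3,412 × ¥2.78 = ¥9,485.36.
Line 2 (M-507, Zorar, 370 units, ¥71,058.50):
Base rate for M-507 is 25%.
Origin Zorar qualifies under the Tyrador–Zorar agreement and M-507 is covered: preferential rate Free applies instead.
The additional-duty order on M-507 targets Ulena, not Zorar; it does not apply.
Duty = ¥71,058.50 × 0% = ¥0.00.
Line 3 (D-136, Belia, 2,457 kg, ¥257,542.74):
Base rate for D-136 is 18% + ¥3.19/kg.
Duty = ¥257,542.74 × 18% + 2,457 × ¥3.19 = ¥54,195.52.
Total = ¥9,485.36 + ¥0.00 + ¥54,195.52 = ¥63,680.88.

¥63,680.88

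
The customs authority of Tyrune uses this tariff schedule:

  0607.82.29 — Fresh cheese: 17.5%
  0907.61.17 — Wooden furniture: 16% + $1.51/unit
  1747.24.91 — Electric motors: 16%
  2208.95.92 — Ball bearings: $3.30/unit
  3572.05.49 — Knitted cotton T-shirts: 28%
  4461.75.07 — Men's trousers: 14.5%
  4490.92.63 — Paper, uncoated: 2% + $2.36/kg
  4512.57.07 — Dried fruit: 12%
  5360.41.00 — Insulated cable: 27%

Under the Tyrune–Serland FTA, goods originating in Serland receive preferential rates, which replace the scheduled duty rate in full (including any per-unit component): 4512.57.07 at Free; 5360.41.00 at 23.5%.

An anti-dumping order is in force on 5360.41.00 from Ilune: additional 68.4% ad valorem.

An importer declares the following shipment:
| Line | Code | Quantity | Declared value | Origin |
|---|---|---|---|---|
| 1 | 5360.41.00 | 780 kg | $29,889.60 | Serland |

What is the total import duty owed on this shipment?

Line 1 (5360.41.00, Serland, 780 kg, $29,889.60):
Base rate for 5360.41.00 is 27%.
Origin Serland qualifies under the Tyrune–Serland agreement and 5360.41.00 is covered: preferential rate 23.5% applies instead.
The additional-duty order on 5360.41.00 targets Ilune, not Serland; it does not apply.
Duty = $29,889.60 × 23.5% = $7,024.06.

$7,024.06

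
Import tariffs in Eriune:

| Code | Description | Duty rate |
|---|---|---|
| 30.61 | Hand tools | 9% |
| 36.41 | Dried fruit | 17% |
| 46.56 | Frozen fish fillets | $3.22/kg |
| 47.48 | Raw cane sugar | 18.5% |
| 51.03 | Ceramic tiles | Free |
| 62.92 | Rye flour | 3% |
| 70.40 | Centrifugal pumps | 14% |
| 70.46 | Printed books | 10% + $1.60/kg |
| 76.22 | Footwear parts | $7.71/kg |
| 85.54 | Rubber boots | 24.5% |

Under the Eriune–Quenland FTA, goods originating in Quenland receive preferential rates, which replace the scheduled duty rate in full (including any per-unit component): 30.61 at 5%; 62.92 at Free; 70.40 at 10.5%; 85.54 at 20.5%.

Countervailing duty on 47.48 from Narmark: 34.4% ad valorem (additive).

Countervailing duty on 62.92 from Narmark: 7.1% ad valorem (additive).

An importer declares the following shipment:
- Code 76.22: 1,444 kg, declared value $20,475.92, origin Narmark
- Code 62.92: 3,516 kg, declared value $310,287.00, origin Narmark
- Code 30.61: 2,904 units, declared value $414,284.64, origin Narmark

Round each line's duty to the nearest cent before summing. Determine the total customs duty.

Line 1 (76.22, Narmark, 1,444 kg, $20,475.92):
Base rate for 76.22 is $7.71/kg.
Duty = 1,444 × $7.71 = $11,133.24.
Line 2 (62.92, Narmark, 3,516 kg, $310,287.00):
Base rate for 62.92 is 3%.
62.92 has an FTA preferential rate, but origin Narmark is not Quenland; base rate stands.
Additional duty on 62.92 from Narmark: +7.1%. Applied ad valorem rate: 3% + 7.1% = 10.1%.
Duty = $310,287.00 × 10.1% = $31,338.99.
Line 3 (30.61, Narmark, 2,904 units, $414,284.64):
Base rate for 30.61 is 9%.
30.61 has an FTA preferential rate, but origin Narmark is not Quenland; base rate stands.
Duty = $414,284.64 × 9% = $37,285.62.
Total = $11,133.24 + $31,338.99 + $37,285.62 = $79,757.85.

$79,757.85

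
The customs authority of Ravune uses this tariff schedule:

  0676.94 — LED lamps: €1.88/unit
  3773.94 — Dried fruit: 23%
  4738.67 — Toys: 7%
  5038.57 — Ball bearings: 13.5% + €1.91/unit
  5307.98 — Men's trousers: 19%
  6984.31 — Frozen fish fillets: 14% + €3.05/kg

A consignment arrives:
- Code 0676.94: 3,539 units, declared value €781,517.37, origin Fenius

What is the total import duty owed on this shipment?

€6,653.32

Line 1 (0676.94, Fenius, 3,539 units, €781,517.37):
Base rate for 0676.94 is €1.88/unit.
Duty = 3,539 × €1.88 = €6,653.32.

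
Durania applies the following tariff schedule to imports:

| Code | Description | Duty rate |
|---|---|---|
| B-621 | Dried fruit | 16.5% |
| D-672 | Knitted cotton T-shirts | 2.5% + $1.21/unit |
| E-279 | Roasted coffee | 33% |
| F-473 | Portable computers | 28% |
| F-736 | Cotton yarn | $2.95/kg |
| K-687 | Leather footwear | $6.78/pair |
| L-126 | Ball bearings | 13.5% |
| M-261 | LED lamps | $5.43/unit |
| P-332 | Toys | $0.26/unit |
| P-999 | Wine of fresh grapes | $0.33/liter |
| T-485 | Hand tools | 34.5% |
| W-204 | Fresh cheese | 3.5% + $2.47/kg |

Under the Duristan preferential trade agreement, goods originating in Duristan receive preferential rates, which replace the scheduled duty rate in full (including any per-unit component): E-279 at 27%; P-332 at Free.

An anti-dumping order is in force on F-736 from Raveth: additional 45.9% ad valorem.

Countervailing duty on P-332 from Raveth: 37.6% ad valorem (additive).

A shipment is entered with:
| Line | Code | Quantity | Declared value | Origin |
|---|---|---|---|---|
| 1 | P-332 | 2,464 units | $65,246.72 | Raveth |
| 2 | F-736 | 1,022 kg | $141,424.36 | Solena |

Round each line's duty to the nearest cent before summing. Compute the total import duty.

Line 1 (P-332, Raveth, 2,464 units, $65,246.72):
Base rate for P-332 is $0.26/unit.
P-332 has an FTA preferential rate, but origin Raveth is not Duristan; base rate stands.
Additional duty on P-332 from Raveth: +37.6% ad valorem. Applied ad valorem rate = 37.6%.
Duty = $65,246.72 × 37.6% + 2,464 × $0.26 = $25,173.41.
Line 2 (F-736, Solena, 1,022 kg, $141,424.36):
Base rate for F-736 is $2.95/kg.
The additional-duty order on F-736 targets Raveth, not Solena; it does not apply.
Duty = 1,022 × $2.95 = $3,014.90.
Total = $25,173.41 + $3,014.90 = $28,188.31.

$28,188.31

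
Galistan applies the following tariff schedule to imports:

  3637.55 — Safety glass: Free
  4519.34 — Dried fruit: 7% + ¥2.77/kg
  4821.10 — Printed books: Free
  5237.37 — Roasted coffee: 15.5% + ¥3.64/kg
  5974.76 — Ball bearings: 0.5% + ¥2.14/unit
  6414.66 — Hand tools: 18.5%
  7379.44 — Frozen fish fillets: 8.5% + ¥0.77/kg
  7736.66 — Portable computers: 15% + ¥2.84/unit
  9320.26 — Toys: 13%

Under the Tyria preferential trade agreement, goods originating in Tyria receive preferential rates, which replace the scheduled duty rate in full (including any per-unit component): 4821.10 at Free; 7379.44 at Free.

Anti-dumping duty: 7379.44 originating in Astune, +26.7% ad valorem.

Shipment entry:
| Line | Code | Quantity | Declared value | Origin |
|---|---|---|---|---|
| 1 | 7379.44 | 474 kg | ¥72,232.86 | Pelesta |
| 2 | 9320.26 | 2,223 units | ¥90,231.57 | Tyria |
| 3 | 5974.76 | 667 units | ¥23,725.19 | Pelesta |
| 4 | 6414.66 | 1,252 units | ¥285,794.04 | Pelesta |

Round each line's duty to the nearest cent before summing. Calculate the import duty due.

¥72,652.78

Line 1 (7379.44, Pelesta, 474 kg, ¥72,232.86):
Base rate for 7379.44 is 8.5% + ¥0.77/kg.
7379.44 has an FTA preferential rate, but origin Pelesta is not Tyria; base rate stands.
The additional-duty order on 7379.44 targets Astune, not Pelesta; it does not apply.
Duty = ¥72,232.86 × 8.5% + 474 × ¥0.77 = ¥6,504.77.
Line 2 (9320.26, Tyria, 2,223 units, ¥90,231.57):
Base rate for 9320.26 is 13%.
Origin Tyria is the FTA partner but 9320.26 is not on the preference list; base rate stands.
Duty = ¥90,231.57 × 13% = ¥11,730.10.
Line 3 (5974.76, Pelesta, 667 units, ¥23,725.19):
Base rate for 5974.76 is 0.5% + ¥2.14/unit.
Duty = ¥23,725.19 × 0.5% + 667 × ¥2.14 = ¥1,546.01.
Line 4 (6414.66, Pelesta, 1,252 units, ¥285,794.04):
Base rate for 6414.66 is 18.5%.
Duty = ¥285,794.04 × 18.5% = ¥52,871.90.
Total = ¥6,504.77 + ¥11,730.10 + ¥1,546.01 + ¥52,871.90 = ¥72,652.78.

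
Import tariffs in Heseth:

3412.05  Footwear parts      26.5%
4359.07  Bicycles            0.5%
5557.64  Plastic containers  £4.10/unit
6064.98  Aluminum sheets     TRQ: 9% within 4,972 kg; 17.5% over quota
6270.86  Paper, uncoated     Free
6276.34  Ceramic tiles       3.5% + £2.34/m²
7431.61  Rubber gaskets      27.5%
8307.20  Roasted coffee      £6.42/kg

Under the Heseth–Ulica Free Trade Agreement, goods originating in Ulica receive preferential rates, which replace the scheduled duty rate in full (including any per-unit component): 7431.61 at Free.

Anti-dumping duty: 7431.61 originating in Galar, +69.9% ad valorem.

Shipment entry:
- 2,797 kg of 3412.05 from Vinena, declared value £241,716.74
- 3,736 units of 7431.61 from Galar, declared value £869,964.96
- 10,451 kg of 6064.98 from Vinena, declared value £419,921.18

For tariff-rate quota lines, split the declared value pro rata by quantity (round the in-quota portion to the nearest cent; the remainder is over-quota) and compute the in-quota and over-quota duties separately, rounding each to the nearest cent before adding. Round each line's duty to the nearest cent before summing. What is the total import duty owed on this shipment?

£967,906.15

Line 1 (3412.05, Vinena, 2,797 kg, £241,716.74):
Base rate for 3412.05 is 26.5%.
Duty = £241,716.74 × 26.5% = £64,054.94.
Line 2 (7431.61, Galar, 3,736 units, £869,964.96):
Base rate for 7431.61 is 27.5%.
7431.61 has an FTA preferential rate, but origin Galar is not Ulica; base rate stands.
Additional duty on 7431.61 from Galar: +69.9%. Applied ad valorem rate: 27.5% + 69.9% = 97.4%.
Duty = £869,964.96 × 97.4% = £847,345.87.
Line 3 (6064.98, Vinena, 10,451 kg, £419,921.18):
Code 6064.98 is under a tariff-rate quota (threshold 4,972 kg). In-quota: 4,972 kg at 9%; over-quota: 5,479 kg at 17.5%.
Pro-rata value split: in-quota = £419,921.18 × 4,972/10,451 = £199,774.96; over-quota = £419,921.18 − £199,774.96 = £220,146.22.
In-quota duty = £199,774.96 × 9% = £17,979.75. Over-quota duty = £220,146.22 × 17.5% = £38,525.59.
Line duty = £17,979.75 + £38,525.59 = £56,505.34.
Total = £64,054.94 + £847,345.87 + £56,505.34 = £967,906.15.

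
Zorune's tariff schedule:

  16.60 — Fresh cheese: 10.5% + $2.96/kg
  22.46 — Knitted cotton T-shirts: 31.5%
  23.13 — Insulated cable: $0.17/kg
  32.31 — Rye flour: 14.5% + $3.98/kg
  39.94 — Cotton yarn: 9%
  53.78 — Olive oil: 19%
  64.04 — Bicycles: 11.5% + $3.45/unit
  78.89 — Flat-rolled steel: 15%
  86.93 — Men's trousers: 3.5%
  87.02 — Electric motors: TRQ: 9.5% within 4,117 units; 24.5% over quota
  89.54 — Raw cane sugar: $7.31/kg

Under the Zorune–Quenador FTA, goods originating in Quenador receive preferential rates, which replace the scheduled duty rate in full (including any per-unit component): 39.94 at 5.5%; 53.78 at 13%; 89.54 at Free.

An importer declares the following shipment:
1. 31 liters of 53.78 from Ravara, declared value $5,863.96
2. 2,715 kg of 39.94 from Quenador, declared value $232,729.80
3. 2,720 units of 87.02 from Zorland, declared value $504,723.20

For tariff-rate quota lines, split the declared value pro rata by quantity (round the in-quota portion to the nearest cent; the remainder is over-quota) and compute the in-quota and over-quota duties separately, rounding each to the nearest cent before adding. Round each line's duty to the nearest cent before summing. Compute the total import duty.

Line 1 (53.78, Ravara, 31 liters, $5,863.96):
Base rate for 53.78 is 19%.
53.78 has an FTA preferential rate, but origin Ravara is not Quenador; base rate stands.
Duty = $5,863.96 × 19% = $1,114.15.
Line 2 (39.94, Quenador, 2,715 kg, $232,729.80):
Base rate for 39.94 is 9%.
Origin Quenador qualifies under the Zorune–Quenador agreement and 39.94 is covered: preferential rate 5.5% applies instead.
Duty = $232,729.80 × 5.5% = $12,800.14.
Line 3 (87.02, Zorland, 2,720 units, $504,723.20):
Code 87.02 is under a tariff-rate quota (threshold 4,117 units). Quantity 2,720 units is within the quota, so the in-quota rate 9.5% applies to the full value.
Duty = $504,723.20 × 9.5% = $47,948.70.
Total = $1,114.15 + $12,800.14 + $47,948.70 = $61,862.99.

$61,862.99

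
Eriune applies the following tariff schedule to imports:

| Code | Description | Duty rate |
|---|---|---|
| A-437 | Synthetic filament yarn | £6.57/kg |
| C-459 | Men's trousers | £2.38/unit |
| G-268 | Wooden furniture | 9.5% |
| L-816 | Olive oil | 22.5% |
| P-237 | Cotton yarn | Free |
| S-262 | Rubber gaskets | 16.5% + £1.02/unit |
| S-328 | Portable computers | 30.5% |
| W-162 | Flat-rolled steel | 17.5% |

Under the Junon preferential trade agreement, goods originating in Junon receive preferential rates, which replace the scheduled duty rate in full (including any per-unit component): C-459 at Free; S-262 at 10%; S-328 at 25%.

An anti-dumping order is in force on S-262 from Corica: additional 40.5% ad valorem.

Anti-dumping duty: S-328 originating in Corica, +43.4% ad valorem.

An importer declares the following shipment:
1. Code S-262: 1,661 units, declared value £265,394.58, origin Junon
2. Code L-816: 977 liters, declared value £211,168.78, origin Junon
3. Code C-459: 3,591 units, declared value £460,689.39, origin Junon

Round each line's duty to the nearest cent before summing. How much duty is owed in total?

Line 1 (S-262, Junon, 1,661 units, £265,394.58):
Base rate for S-262 is 16.5% + £1.02/unit.
Origin Junon qualifies under the Eriune–Junon agreement and S-262 is covered: preferential rate 10% applies instead.
The additional-duty order on S-262 targets Corica, not Junon; it does not apply.
Duty = £265,394.58 × 10% = £26,539.46.
Line 2 (L-816, Junon, 977 liters, £211,168.78):
Base rate for L-816 is 22.5%.
Origin Junon is the FTA partner but L-816 is not on the preference list; base rate stands.
Duty = £211,168.78 × 22.5% = £47,512.98.
Line 3 (C-459, Junon, 3,591 units, £460,689.39):
Base rate for C-459 is £2.38/unit.
Origin Junon qualifies under the Eriune–Junon agreement and C-459 is covered: preferential rate Free applies instead.
Duty = £460,689.39 × 0% = £0.00.
Total = £26,539.46 + £47,512.98 + £0.00 = £74,052.44.

£74,052.44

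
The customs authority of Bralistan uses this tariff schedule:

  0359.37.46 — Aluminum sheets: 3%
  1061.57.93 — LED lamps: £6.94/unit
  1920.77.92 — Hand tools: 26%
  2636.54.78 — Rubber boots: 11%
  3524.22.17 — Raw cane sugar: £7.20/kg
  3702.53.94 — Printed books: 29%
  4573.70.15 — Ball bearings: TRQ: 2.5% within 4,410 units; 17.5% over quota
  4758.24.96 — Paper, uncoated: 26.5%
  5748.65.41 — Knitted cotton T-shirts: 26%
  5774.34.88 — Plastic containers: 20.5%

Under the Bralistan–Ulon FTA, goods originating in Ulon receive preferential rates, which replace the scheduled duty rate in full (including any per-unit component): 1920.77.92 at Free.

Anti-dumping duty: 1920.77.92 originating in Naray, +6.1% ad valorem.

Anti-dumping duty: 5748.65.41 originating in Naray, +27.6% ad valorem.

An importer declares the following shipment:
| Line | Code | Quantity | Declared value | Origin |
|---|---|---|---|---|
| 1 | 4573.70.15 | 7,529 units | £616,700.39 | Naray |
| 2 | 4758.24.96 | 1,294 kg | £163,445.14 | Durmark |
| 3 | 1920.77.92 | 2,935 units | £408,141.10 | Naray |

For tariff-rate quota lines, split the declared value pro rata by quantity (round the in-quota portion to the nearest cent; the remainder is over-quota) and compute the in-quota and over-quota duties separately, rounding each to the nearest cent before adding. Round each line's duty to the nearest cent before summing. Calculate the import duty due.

Line 1 (4573.70.15, Naray, 7,529 units, £616,700.39):
Code 4573.70.15 is under a tariff-rate quota (threshold 4,410 units). In-quota: 4,410 units at 2.5%; over-quota: 3,119 units at 17.5%.
Pro-rata value split: in-quota = £616,700.39 × 4,410/7,529 = £361,223.10; over-quota = £616,700.39 − £361,223.10 = £255,477.29.
In-quota duty = £361,223.10 × 2.5% = £9,030.58. Over-quota duty = £255,477.29 × 17.5% = £44,708.53.
Line duty = £9,030.58 + £44,708.53 = £53,739.11.
Line 2 (4758.24.96, Durmark, 1,294 kg, £163,445.14):
Base rate for 4758.24.96 is 26.5%.
Duty = £163,445.14 × 26.5% = £43,312.96.
Line 3 (1920.77.92, Naray, 2,935 units, £408,141.10):
Base rate for 1920.77.92 is 26%.
1920.77.92 has an FTA preferential rate, but origin Naray is not Ulon; base rate stands.
Additional duty on 1920.77.92 from Naray: +6.1%. Applied ad valorem rate: 26% + 6.1% = 32.1%.
Duty = £408,141.10 × 32.1% = £131,013.29.
Total = £53,739.11 + £43,312.96 + £131,013.29 = £228,065.36.

£228,065.36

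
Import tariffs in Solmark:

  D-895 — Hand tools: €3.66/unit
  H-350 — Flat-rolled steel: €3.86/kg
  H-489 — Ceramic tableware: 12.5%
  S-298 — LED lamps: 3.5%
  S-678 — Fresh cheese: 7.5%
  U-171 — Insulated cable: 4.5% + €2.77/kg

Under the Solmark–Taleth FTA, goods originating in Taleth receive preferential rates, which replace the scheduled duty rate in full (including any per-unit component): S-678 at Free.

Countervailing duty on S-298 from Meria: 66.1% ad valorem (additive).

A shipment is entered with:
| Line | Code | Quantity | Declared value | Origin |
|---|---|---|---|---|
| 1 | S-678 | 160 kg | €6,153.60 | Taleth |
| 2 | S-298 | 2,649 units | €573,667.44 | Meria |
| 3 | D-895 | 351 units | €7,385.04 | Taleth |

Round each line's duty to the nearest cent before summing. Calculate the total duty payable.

€400,557.20

Line 1 (S-678, Taleth, 160 kg, €6,153.60):
Base rate for S-678 is 7.5%.
Origin Taleth qualifies under the Solmark–Taleth agreement and S-678 is covered: preferential rate Free applies instead.
Duty = €6,153.60 × 0% = €0.00.
Line 2 (S-298, Meria, 2,649 units, €573,667.44):
Base rate for S-298 is 3.5%.
Additional duty on S-298 from Meria: +66.1%. Applied ad valorem rate: 3.5% + 66.1% = 69.6%.
Duty = €573,667.44 × 69.6% = €399,272.54.
Line 3 (D-895, Taleth, 351 units, €7,385.04):
Base rate for D-895 is €3.66/unit.
Origin Taleth is the FTA partner but D-895 is not on the preference list; base rate stands.
Duty = 351 × €3.66 = €1,284.66.
Total = €0.00 + €399,272.54 + €1,284.66 = €400,557.20.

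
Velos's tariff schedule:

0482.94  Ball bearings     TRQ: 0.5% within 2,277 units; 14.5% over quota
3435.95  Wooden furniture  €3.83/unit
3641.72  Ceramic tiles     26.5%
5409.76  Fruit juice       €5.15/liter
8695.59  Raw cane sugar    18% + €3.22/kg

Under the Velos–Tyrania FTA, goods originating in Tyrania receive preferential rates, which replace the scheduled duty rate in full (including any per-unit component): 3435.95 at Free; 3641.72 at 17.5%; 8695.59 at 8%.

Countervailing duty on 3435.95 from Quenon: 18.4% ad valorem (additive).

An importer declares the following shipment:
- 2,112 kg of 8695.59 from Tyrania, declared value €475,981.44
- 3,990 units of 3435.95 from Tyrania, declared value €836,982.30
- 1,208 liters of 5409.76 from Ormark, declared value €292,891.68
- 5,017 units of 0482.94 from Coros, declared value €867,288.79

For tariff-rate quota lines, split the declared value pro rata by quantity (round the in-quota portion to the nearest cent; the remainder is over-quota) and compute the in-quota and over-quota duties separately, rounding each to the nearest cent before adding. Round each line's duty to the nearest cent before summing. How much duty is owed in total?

Line 1 (8695.59, Tyrania, 2,112 kg, €475,981.44):
Base rate for 8695.59 is 18% + €3.22/kg.
Origin Tyrania qualifies under the Velos–Tyrania agreement and 8695.59 is covered: preferential rate 8% applies instead.
Duty = €475,981.44 × 8% = €38,078.52.
Line 2 (3435.95, Tyrania, 3,990 units, €836,982.30):
Base rate for 3435.95 is €3.83/unit.
Origin Tyrania qualifies under the Velos–Tyrania agreement and 3435.95 is covered: preferential rate Free applies instead.
The additional-duty order on 3435.95 targets Quenon, not Tyrania; it does not apply.
Duty = €836,982.30 × 0% = €0.00.
Line 3 (5409.76, Ormark, 1,208 liters, €292,891.68):
Base rate for 5409.76 is €5.15/liter.
Duty = 1,208 × €5.15 = €6,221.20.
Line 4 (0482.94, Coros, 5,017 units, €867,288.79):
Code 0482.94 is under a tariff-rate quota (threshold 2,277 units). In-quota: 2,277 units at 0.5%; over-quota: 2,740 units at 14.5%.
Pro-rata value split: in-quota = €867,288.79 × 2,277/5,017 = €393,624.99; over-quota = €867,288.79 − €393,624.99 = €473,663.80.
In-quota duty = €393,624.99 × 0.5% = €1,968.12. Over-quota duty = €473,663.80 × 14.5% = €68,681.25.
Line duty = €1,968.12 + €68,681.25 = €70,649.37.
Total = €38,078.52 + €0.00 + €6,221.20 + €70,649.37 = €114,949.09.

€114,949.09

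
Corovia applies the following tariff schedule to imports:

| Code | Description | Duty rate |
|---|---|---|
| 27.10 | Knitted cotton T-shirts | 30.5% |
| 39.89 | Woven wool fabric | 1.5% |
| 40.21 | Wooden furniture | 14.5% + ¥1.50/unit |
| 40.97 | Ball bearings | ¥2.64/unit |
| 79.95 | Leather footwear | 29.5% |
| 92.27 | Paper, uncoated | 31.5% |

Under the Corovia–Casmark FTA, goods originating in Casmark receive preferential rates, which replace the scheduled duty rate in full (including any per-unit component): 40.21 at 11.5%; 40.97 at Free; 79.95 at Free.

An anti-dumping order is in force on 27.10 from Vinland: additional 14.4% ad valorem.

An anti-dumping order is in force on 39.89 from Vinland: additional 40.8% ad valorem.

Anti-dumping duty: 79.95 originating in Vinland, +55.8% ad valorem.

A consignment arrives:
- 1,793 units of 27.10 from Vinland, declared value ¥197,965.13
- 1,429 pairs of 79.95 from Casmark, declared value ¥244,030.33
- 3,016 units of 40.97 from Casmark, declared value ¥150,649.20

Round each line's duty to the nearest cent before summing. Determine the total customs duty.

¥88,886.34

Line 1 (27.10, Vinland, 1,793 units, ¥197,965.13):
Base rate for 27.10 is 30.5%.
Additional duty on 27.10 from Vinland: +14.4%. Applied ad valorem rate: 30.5% + 14.4% = 44.9%.
Duty = ¥197,965.13 × 44.9% = ¥88,886.34.
Line 2 (79.95, Casmark, 1,429 pairs, ¥244,030.33):
Base rate for 79.95 is 29.5%.
Origin Casmark qualifies under the Corovia–Casmark agreement and 79.95 is covered: preferential rate Free applies instead.
The additional-duty order on 79.95 targets Vinland, not Casmark; it does not apply.
Duty = ¥244,030.33 × 0% = ¥0.00.
Line 3 (40.97, Casmark, 3,016 units, ¥150,649.20):
Base rate for 40.97 is ¥2.64/unit.
Origin Casmark qualifies under the Corovia–Casmark agreement and 40.97 is covered: preferential rate Free applies instead.
Duty = ¥150,649.20 × 0% = ¥0.00.
Total = ¥88,886.34 + ¥0.00 + ¥0.00 = ¥88,886.34.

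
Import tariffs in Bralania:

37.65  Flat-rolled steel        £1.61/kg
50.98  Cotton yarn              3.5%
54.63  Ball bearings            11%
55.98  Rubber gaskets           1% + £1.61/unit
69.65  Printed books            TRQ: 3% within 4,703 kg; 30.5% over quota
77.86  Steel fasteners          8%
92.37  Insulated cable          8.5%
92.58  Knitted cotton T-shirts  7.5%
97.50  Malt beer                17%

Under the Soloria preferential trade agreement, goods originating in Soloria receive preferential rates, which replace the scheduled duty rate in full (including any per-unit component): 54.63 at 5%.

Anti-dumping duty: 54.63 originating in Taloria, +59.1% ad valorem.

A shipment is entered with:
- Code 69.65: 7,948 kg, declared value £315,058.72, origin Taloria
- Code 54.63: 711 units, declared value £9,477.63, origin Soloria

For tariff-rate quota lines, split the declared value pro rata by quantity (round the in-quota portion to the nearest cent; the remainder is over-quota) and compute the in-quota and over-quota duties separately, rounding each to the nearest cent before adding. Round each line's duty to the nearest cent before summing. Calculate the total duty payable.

£45,299.39

Line 1 (69.65, Taloria, 7,948 kg, £315,058.72):
Code 69.65 is under a tariff-rate quota (threshold 4,703 kg). In-quota: 4,703 kg at 3%; over-quota: 3,245 kg at 30.5%.
Pro-rata value split: in-quota = £315,058.72 × 4,703/7,948 = £186,426.92; over-quota = £315,058.72 − £186,426.92 = £128,631.80.
In-quota duty = £186,426.92 × 3% = £5,592.81. Over-quota duty = £128,631.80 × 30.5% = £39,232.70.
Line duty = £5,592.81 + £39,232.70 = £44,825.51.
Line 2 (54.63, Soloria, 711 units, £9,477.63):
Base rate for 54.63 is 11%.
Origin Soloria qualifies under the Bralania–Soloria agreement and 54.63 is covered: preferential rate 5% applies instead.
The additional-duty order on 54.63 targets Taloria, not Soloria; it does not apply.
Duty = £9,477.63 × 5% = £473.88.
Total = £44,825.51 + £473.88 = £45,299.39.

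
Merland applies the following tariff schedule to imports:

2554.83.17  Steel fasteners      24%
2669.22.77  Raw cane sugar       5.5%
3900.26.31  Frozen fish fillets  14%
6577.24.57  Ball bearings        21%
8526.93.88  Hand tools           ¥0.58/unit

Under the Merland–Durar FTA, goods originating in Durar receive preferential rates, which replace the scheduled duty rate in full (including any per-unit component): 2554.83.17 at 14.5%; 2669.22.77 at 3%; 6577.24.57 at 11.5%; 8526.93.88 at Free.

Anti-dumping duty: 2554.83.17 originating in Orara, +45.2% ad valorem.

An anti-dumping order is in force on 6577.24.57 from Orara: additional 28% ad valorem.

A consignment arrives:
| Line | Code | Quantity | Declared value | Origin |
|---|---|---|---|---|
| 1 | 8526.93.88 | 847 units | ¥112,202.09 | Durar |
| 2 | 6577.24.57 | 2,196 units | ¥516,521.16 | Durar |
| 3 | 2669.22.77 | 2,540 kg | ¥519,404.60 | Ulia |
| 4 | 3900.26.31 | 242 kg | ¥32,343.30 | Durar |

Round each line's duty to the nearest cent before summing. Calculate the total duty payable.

¥92,495.24

Line 1 (8526.93.88, Durar, 847 units, ¥112,202.09):
Base rate for 8526.93.88 is ¥0.58/unit.
Origin Durar qualifies under the Merland–Durar agreement and 8526.93.88 is covered: preferential rate Free applies instead.
Duty = ¥112,202.09 × 0% = ¥0.00.
Line 2 (6577.24.57, Durar, 2,196 units, ¥516,521.16):
Base rate for 6577.24.57 is 21%.
Origin Durar qualifies under the Merland–Durar agreement and 6577.24.57 is covered: preferential rate 11.5% applies instead.
The additional-duty order on 6577.24.57 targets Orara, not Durar; it does not apply.
Duty = ¥516,521.16 × 11.5% = ¥59,399.93.
Line 3 (2669.22.77, Ulia, 2,540 kg, ¥519,404.60):
Base rate for 2669.22.77 is 5.5%.
2669.22.77 has an FTA preferential rate, but origin Ulia is not Durar; base rate stands.
Duty = ¥519,404.60 × 5.5% = ¥28,567.25.
Line 4 (3900.26.31, Durar, 242 kg, ¥32,343.30):
Base rate for 3900.26.31 is 14%.
Origin Durar is the FTA partner but 3900.26.31 is not on the preference list; base rate stands.
Duty = ¥32,343.30 × 14% = ¥4,528.06.
Total = ¥0.00 + ¥59,399.93 + ¥28,567.25 + ¥4,528.06 = ¥92,495.24.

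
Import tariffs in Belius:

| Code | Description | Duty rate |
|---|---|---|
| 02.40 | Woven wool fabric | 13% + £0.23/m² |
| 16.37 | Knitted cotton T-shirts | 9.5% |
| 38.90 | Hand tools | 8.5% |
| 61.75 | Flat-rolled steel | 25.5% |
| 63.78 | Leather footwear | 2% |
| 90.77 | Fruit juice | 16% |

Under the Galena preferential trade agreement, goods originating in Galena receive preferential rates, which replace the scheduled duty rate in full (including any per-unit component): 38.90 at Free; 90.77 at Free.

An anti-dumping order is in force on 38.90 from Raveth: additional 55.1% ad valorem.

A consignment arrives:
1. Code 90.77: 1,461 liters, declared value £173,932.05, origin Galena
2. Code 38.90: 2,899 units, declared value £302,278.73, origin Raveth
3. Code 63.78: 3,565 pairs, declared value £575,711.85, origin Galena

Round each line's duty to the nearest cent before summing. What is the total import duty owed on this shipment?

Line 1 (90.77, Galena, 1,461 liters, £173,932.05):
Base rate for 90.77 is 16%.
Origin Galena qualifies under the Belius–Galena agreement and 90.77 is covered: preferential rate Free applies instead.
Duty = £173,932.05 × 0% = £0.00.
Line 2 (38.90, Raveth, 2,899 units, £302,278.73):
Base rate for 38.90 is 8.5%.
38.90 has an FTA preferential rate, but origin Raveth is not Galena; base rate stands.
Additional duty on 38.90 from Raveth: +55.1%. Applied ad valorem rate: 8.5% + 55.1% = 63.6%.
Duty = £302,278.73 × 63.6% = £192,249.27.
Line 3 (63.78, Galena, 3,565 pairs, £575,711.85):
Base rate for 63.78 is 2%.
Origin Galena is the FTA partner but 63.78 is not on the preference list; base rate stands.
Duty = £575,711.85 × 2% = £11,514.24.
Total = £0.00 + £192,249.27 + £11,514.24 = £203,763.51.

£203,763.51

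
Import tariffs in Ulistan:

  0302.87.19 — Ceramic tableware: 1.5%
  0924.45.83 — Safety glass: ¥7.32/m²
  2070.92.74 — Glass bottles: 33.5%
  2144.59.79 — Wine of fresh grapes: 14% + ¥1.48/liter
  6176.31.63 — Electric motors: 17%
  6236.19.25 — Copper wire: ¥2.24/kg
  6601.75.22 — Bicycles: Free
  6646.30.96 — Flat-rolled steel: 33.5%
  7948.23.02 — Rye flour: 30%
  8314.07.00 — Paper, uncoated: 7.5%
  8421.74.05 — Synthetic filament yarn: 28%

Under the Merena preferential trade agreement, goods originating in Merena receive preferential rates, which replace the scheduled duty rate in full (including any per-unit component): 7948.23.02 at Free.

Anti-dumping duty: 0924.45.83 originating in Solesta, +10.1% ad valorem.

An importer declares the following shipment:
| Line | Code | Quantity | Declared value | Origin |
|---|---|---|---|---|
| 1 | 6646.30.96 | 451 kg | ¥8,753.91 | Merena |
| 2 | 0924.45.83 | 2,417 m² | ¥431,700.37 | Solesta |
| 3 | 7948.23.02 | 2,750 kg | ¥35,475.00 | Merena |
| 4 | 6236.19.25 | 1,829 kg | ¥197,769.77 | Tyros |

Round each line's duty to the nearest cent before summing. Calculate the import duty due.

Line 1 (6646.30.96, Merena, 451 kg, ¥8,753.91):
Base rate for 6646.30.96 is 33.5%.
Origin Merena is the FTA partner but 6646.30.96 is not on the preference list; base rate stands.
Duty = ¥8,753.91 × 33.5% = ¥2,932.56.
Line 2 (0924.45.83, Solesta, 2,417 m², ¥431,700.37):
Base rate for 0924.45.83 is ¥7.32/m².
Additional duty on 0924.45.83 from Solesta: +10.1% ad valorem. Applied ad valorem rate = 10.1%.
Duty = ¥431,700.37 × 10.1% + 2,417 × ¥7.32 = ¥61,294.18.
Line 3 (7948.23.02, Merena, 2,750 kg, ¥35,475.00):
Base rate for 7948.23.02 is 30%.
Origin Merena qualifies under the Ulistan–Merena agreement and 7948.23.02 is covered: preferential rate Free applies instead.
Duty = ¥35,475.00 × 0% = ¥0.00.
Line 4 (6236.19.25, Tyros, 1,829 kg, ¥197,769.77):
Base rate for 6236.19.25 is ¥2.24/kg.
Duty = 1,829 × ¥2.24 = ¥4,096.96.
Total = ¥2,932.56 + ¥61,294.18 + ¥0.00 + ¥4,096.96 = ¥68,323.70.

¥68,323.70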